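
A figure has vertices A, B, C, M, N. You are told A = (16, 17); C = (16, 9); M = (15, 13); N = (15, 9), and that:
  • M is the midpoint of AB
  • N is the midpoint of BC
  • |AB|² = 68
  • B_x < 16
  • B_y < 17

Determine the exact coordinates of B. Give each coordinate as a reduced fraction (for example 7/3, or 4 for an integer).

B = (14, 9)

1. B_x = 14  [B = 2·M−A = 2·(15, 13)−(16, 17)]
2. B_y = 9  [B = 2·M−A = 2·(15, 13)−(16, 17)]
   so B = (14, 9)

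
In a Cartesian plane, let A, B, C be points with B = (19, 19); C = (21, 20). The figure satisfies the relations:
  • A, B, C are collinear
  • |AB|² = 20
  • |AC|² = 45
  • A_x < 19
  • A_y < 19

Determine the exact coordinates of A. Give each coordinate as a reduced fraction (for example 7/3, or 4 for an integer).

1. A_x = 15  [[A, B, C are collinear ⇒ -1x+2y-19=0] ∩ [|A−(19, 19)|²=20]]
2. A_y = 17  [[A, B, C are collinear ⇒ -1x+2y-19=0] ∩ [|A−(19, 19)|²=20]]
   so A = (15, 17)

A = (15, 17)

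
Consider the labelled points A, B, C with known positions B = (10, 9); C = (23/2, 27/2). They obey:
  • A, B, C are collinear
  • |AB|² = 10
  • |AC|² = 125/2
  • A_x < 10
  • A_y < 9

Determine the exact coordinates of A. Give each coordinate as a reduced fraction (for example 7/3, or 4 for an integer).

1. A_x = 9  [[A, B, C are collinear ⇒ -9/2x+3/2y+63/2=0] ∩ [|A−(10, 9)|²=10]]
2. A_y = 6  [[A, B, C are collinear ⇒ -9/2x+3/2y+63/2=0] ∩ [|A−(10, 9)|²=10]]
   so A = (9, 6)

A = (9, 6)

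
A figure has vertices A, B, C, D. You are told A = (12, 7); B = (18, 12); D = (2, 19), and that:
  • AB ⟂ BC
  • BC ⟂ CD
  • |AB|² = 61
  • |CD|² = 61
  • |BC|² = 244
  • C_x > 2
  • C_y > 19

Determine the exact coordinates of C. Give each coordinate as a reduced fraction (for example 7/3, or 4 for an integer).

1. C_x = 8  [[AB ⟂ BC ⇒ 6x+5y-168=0] ∩ [|C−(2, 19)|²=61]]
2. C_y = 24  [[AB ⟂ BC ⇒ 6x+5y-168=0] ∩ [|C−(2, 19)|²=61]]
   so C = (8, 24)

C = (8, 24)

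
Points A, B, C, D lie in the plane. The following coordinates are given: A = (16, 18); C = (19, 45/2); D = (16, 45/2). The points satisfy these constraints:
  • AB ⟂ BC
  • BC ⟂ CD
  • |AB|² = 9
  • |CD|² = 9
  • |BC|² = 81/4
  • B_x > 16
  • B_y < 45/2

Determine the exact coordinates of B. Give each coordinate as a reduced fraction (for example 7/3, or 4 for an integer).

B = (19, 18)

1. B_x = 19  [[BC ⟂ CD ⇒ 3x-57=0] ∩ [|B−(16, 18)|²=9]]
2. B_y = 18  [[BC ⟂ CD ⇒ 3x-57=0] ∩ [|B−(16, 18)|²=9]]
   so B = (19, 18)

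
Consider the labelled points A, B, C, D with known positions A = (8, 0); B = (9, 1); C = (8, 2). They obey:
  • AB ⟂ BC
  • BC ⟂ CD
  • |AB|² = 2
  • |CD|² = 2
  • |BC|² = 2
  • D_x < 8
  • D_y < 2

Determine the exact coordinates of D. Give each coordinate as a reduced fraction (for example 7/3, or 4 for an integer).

D = (7, 1)

1. D_x = 7  [[BC ⟂ CD ⇒ -1x+1y+6=0] ∩ [|D−(8, 2)|²=2]]
2. D_y = 1  [[BC ⟂ CD ⇒ -1x+1y+6=0] ∩ [|D−(8, 2)|²=2]]
   so D = (7, 1)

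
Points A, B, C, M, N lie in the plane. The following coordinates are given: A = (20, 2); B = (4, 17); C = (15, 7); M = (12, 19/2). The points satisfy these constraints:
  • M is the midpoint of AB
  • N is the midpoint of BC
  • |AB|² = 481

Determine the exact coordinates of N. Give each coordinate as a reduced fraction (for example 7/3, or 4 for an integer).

N = (19/2, 12)

1. N_x = 19/2  [2·N = B+C = (4, 17)+(15, 7)]
2. N_y = 12  [2·N = B+C = (4, 17)+(15, 7)]
   so N = (19/2, 12)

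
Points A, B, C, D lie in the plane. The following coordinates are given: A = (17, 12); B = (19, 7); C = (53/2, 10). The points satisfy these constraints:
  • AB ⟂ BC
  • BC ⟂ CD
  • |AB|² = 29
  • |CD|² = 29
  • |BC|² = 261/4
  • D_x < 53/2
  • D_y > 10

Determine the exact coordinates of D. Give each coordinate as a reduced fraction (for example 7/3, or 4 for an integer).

D = (49/2, 15)

1. D_x = 49/2  [[BC ⟂ CD ⇒ 15/2x+3y-915/4=0] ∩ [|D−(53/2, 10)|²=29]]
2. D_y = 15  [[BC ⟂ CD ⇒ 15/2x+3y-915/4=0] ∩ [|D−(53/2, 10)|²=29]]
   so D = (49/2, 15)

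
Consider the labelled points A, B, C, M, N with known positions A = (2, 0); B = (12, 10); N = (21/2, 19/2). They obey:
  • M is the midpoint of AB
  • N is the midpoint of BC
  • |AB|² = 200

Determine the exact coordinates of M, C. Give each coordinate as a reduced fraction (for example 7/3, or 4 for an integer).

1. M_x = 7  [2·M = A+B = (2, 0)+(12, 10)]
2. M_y = 5  [2·M = A+B = (2, 0)+(12, 10)]
   so M = (7, 5)
3. C_x = 9  [C = 2·N−B = 2·(21/2, 19/2)−(12, 10)]
4. C_y = 9  [C = 2·N−B = 2·(21/2, 19/2)−(12, 10)]
   so C = (9, 9)

M = (7, 5)
C = (9, 9)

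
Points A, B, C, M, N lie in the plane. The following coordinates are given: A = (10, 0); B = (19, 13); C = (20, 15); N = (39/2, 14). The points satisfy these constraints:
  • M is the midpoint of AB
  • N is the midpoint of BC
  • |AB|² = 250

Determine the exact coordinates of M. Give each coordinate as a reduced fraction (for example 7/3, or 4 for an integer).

M = (29/2, 13/2)

1. M_x = 29/2  [2·M = A+B = (10, 0)+(19, 13)]
2. M_y = 13/2  [2·M = A+B = (10, 0)+(19, 13)]
   so M = (29/2, 13/2)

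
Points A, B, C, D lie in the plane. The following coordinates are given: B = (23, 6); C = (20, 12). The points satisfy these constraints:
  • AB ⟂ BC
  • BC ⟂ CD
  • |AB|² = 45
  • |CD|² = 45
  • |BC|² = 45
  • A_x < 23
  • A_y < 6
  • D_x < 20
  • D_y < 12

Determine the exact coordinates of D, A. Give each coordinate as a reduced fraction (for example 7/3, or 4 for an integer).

1. D_x = 14  [[BC ⟂ CD ⇒ -3x+6y-12=0] ∩ [|D−(20, 12)|²=45]]
2. D_y = 9  [[BC ⟂ CD ⇒ -3x+6y-12=0] ∩ [|D−(20, 12)|²=45]]
   so D = (14, 9)
3. A_x = 17  [[AB ⟂ BC ⇒ 3x-6y-33=0] ∩ [|A−(23, 6)|²=45]]
4. A_y = 3  [[AB ⟂ BC ⇒ 3x-6y-33=0] ∩ [|A−(23, 6)|²=45]]
   so A = (17, 3)

D = (14, 9)
A = (17, 3)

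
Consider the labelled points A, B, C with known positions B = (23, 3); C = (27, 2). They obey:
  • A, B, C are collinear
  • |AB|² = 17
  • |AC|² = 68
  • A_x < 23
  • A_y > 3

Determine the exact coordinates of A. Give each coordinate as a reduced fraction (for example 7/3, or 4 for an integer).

A = (19, 4)

1. A_x = 19  [[A, B, C are collinear ⇒ 1x+4y-35=0] ∩ [|A−(23, 3)|²=17]]
2. A_y = 4  [[A, B, C are collinear ⇒ 1x+4y-35=0] ∩ [|A−(23, 3)|²=17]]
   so A = (19, 4)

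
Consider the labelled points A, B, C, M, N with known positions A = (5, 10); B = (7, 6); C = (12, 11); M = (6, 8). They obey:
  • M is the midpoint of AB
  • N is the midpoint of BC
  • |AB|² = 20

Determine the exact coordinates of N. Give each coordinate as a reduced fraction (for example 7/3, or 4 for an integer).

N = (19/2, 17/2)

1. N_x = 19/2  [2·N = B+C = (7, 6)+(12, 11)]
2. N_y = 17/2  [2·N = B+C = (7, 6)+(12, 11)]
   so N = (19/2, 17/2)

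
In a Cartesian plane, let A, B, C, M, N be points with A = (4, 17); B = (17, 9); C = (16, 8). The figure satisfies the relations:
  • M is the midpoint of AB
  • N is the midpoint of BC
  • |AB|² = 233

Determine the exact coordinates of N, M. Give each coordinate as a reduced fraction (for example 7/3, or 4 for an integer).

N = (33/2, 17/2)
M = (21/2, 13)

1. M_x = 21/2  [2·M = A+B = (4, 17)+(17, 9)]
2. M_y = 13  [2·M = A+B = (4, 17)+(17, 9)]
   so M = (21/2, 13)
3. N_x = 33/2  [2·N = B+C = (17, 9)+(16, 8)]
4. N_y = 17/2  [2·N = B+C = (17, 9)+(16, 8)]
   so N = (33/2, 17/2)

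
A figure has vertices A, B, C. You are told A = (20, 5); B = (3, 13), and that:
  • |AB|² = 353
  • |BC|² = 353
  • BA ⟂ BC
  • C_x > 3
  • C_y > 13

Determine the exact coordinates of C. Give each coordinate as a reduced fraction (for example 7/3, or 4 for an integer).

1. C_x = 11  [[BA ⟂ BC ⇒ 17x-8y+53=0] ∩ [|C−(3, 13)|²=353]]
2. C_y = 30  [[BA ⟂ BC ⇒ 17x-8y+53=0] ∩ [|C−(3, 13)|²=353]]
   so C = (11, 30)

C = (11, 30)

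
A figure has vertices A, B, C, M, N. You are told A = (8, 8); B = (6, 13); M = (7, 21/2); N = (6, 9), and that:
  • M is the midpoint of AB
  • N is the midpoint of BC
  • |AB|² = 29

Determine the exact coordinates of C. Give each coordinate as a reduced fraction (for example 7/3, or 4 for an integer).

1. C_x = 6  [C = 2·N−B = 2·(6, 9)−(6, 13)]
2. C_y = 5  [C = 2·N−B = 2·(6, 9)−(6, 13)]
   so C = (6, 5)

C = (6, 5)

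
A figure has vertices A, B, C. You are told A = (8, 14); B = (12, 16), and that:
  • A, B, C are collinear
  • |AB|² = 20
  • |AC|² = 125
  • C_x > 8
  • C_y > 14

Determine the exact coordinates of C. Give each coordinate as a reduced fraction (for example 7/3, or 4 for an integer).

C = (18, 19)

1. C_x = 18  [[A, B, C are collinear ⇒ -2x+4y-40=0] ∩ [|C−(8, 14)|²=125]]
2. C_y = 19  [[A, B, C are collinear ⇒ -2x+4y-40=0] ∩ [|C−(8, 14)|²=125]]
   so C = (18, 19)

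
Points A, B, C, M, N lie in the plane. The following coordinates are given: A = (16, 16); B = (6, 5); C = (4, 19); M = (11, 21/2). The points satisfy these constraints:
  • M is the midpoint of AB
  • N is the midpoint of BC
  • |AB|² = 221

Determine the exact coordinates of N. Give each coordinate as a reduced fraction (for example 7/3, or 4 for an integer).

N = (5, 12)

1. N_x = 5  [2·N = B+C = (6, 5)+(4, 19)]
2. N_y = 12  [2·N = B+C = (6, 5)+(4, 19)]
   so N = (5, 12)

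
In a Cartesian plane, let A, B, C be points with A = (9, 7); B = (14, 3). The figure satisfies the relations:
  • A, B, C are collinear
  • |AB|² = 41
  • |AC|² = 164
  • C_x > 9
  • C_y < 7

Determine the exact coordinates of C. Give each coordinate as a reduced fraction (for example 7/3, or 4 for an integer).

1. C_x = 19  [[A, B, C are collinear ⇒ 4x+5y-71=0] ∩ [|C−(9, 7)|²=164]]
2. C_y = -1  [[A, B, C are collinear ⇒ 4x+5y-71=0] ∩ [|C−(9, 7)|²=164]]
   so C = (19, -1)

C = (19, -1)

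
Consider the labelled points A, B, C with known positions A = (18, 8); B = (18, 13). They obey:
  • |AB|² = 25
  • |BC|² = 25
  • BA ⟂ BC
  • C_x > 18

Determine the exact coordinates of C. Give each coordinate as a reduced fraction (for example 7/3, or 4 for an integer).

1. C_x = 23  [[BA ⟂ BC ⇒ -5y+65=0] ∩ [|C−(18, 13)|²=25]]
2. C_y = 13  [[BA ⟂ BC ⇒ -5y+65=0] ∩ [|C−(18, 13)|²=25]]
   so C = (23, 13)

C = (23, 13)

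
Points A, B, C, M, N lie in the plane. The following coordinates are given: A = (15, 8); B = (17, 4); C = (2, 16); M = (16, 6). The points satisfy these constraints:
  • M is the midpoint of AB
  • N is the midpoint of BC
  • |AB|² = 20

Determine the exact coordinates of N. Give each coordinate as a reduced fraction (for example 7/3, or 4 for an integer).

1. N_x = 19/2  [2·N = B+C = (17, 4)+(2, 16)]
2. N_y = 10  [2·N = B+C = (17, 4)+(2, 16)]
   so N = (19/2, 10)

N = (19/2, 10)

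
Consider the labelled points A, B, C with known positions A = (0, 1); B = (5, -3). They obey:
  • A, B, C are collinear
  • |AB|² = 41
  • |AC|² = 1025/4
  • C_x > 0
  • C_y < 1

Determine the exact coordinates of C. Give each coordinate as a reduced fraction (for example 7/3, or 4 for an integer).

C = (25/2, -9)

1. C_x = 25/2  [[A, B, C are collinear ⇒ 4x+5y-5=0] ∩ [|C−(0, 1)|²=1025/4]]
2. C_y = -9  [[A, B, C are collinear ⇒ 4x+5y-5=0] ∩ [|C−(0, 1)|²=1025/4]]
   so C = (25/2, -9)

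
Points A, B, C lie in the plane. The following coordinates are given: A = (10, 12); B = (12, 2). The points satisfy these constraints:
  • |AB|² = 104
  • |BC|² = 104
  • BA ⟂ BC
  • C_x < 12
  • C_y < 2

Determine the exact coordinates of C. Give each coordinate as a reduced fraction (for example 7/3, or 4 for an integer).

C = (2, 0)

1. C_x = 2  [[BA ⟂ BC ⇒ -2x+10y+4=0] ∩ [|C−(12, 2)|²=104]]
2. C_y = 0  [[BA ⟂ BC ⇒ -2x+10y+4=0] ∩ [|C−(12, 2)|²=104]]
   so C = (2, 0)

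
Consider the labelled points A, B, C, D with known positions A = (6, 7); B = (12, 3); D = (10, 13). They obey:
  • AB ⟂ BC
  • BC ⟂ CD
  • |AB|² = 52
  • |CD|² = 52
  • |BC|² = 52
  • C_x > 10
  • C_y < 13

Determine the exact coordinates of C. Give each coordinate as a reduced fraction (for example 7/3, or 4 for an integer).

1. C_x = 16  [[AB ⟂ BC ⇒ 6x-4y-60=0] ∩ [|C−(10, 13)|²=52]]
2. C_y = 9  [[AB ⟂ BC ⇒ 6x-4y-60=0] ∩ [|C−(10, 13)|²=52]]
   so C = (16, 9)

C = (16, 9)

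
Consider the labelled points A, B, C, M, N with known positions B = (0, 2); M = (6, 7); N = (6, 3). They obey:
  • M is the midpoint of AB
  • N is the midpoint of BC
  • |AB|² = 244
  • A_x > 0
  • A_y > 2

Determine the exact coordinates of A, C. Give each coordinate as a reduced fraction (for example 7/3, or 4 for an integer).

1. A_x = 12  [A = 2·M−B = 2·(6, 7)−(0, 2)]
2. A_y = 12  [A = 2·M−B = 2·(6, 7)−(0, 2)]
   so A = (12, 12)
3. C_x = 12  [C = 2·N−B = 2·(6, 3)−(0, 2)]
4. C_y = 4  [C = 2·N−B = 2·(6, 3)−(0, 2)]
   so C = (12, 4)

A = (12, 12)
C = (12, 4)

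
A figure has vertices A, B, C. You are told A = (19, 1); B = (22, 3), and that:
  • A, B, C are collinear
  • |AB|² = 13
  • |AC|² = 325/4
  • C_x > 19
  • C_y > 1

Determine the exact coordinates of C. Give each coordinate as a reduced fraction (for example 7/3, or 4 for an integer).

1. C_x = 53/2  [[A, B, C are collinear ⇒ -2x+3y+35=0] ∩ [|C−(19, 1)|²=325/4]]
2. C_y = 6  [[A, B, C are collinear ⇒ -2x+3y+35=0] ∩ [|C−(19, 1)|²=325/4]]
   so C = (53/2, 6)

C = (53/2, 6)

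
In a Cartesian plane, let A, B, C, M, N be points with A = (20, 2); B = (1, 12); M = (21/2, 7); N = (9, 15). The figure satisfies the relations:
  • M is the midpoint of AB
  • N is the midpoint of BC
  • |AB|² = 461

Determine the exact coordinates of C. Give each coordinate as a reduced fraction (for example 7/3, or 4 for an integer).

C = (17, 18)

1. C_x = 17  [C = 2·N−B = 2·(9, 15)−(1, 12)]
2. C_y = 18  [C = 2·N−B = 2·(9, 15)−(1, 12)]
   so C = (17, 18)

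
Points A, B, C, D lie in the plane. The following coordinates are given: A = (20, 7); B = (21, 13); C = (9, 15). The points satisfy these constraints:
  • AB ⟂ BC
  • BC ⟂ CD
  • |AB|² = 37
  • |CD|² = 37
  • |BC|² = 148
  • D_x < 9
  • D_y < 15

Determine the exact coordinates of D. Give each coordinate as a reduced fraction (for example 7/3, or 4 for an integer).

D = (8, 9)

1. D_x = 8  [[BC ⟂ CD ⇒ -12x+2y+78=0] ∩ [|D−(9, 15)|²=37]]
2. D_y = 9  [[BC ⟂ CD ⇒ -12x+2y+78=0] ∩ [|D−(9, 15)|²=37]]
   so D = (8, 9)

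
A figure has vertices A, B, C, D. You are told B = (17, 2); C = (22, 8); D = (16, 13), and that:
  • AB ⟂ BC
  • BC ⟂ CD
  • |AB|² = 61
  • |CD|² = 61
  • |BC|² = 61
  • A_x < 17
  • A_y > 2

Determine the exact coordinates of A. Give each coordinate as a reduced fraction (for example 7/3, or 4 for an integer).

1. A_x = 11  [[AB ⟂ BC ⇒ -5x-6y+97=0] ∩ [|A−(17, 2)|²=61]]
2. A_y = 7  [[AB ⟂ BC ⇒ -5x-6y+97=0] ∩ [|A−(17, 2)|²=61]]
   so A = (11, 7)

A = (11, 7)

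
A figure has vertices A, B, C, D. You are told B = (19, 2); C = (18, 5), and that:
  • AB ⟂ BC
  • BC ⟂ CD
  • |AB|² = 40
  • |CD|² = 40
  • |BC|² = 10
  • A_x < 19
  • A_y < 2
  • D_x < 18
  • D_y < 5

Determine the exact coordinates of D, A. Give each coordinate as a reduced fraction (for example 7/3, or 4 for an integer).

D = (12, 3)
A = (13, 0)

1. D_x = 12  [[BC ⟂ CD ⇒ -1x+3y+3=0] ∩ [|D−(18, 5)|²=40]]
2. D_y = 3  [[BC ⟂ CD ⇒ -1x+3y+3=0] ∩ [|D−(18, 5)|²=40]]
   so D = (12, 3)
3. A_x = 13  [[AB ⟂ BC ⇒ 1x-3y-13=0] ∩ [|A−(19, 2)|²=40]]
4. A_y = 0  [[AB ⟂ BC ⇒ 1x-3y-13=0] ∩ [|A−(19, 2)|²=40]]
   so A = (13, 0)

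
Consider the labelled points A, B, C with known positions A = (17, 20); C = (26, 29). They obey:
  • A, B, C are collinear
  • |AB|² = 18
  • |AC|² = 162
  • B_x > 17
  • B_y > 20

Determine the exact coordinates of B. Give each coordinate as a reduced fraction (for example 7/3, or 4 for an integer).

1. B_x = 20  [[A, B, C are collinear ⇒ 9x-9y+27=0] ∩ [|B−(17, 20)|²=18]]
2. B_y = 23  [[A, B, C are collinear ⇒ 9x-9y+27=0] ∩ [|B−(17, 20)|²=18]]
   so B = (20, 23)

B = (20, 23)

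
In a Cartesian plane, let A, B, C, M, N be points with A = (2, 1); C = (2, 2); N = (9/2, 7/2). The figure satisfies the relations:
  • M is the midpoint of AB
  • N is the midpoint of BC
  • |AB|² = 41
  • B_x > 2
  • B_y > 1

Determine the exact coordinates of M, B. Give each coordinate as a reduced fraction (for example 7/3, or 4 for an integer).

1. B_x = 7  [B = 2·N−C = 2·(9/2, 7/2)−(2, 2)]
2. B_y = 5  [B = 2·N−C = 2·(9/2, 7/2)−(2, 2)]
   so B = (7, 5)
3. M_x = 9/2  [2·M = A+B = (2, 1)+(7, 5)]
4. M_y = 3  [2·M = A+B = (2, 1)+(7, 5)]
   so M = (9/2, 3)

M = (9/2, 3)
B = (7, 5)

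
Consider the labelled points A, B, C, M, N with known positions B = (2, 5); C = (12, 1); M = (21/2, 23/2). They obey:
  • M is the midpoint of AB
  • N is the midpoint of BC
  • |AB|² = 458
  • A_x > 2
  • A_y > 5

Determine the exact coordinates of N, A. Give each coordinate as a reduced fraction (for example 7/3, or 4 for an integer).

1. A_x = 19  [A = 2·M−B = 2·(21/2, 23/2)−(2, 5)]
2. A_y = 18  [A = 2·M−B = 2·(21/2, 23/2)−(2, 5)]
   so A = (19, 18)
3. N_x = 7  [2·N = B+C = (2, 5)+(12, 1)]
4. N_y = 3  [2·N = B+C = (2, 5)+(12, 1)]
   so N = (7, 3)

N = (7, 3)
A = (19, 18)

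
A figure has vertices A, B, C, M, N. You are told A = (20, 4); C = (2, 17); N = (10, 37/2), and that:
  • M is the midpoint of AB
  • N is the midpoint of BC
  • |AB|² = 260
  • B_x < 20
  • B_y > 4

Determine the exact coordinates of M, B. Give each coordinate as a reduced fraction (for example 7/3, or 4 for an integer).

1. B_x = 18  [B = 2·N−C = 2·(10, 37/2)−(2, 17)]
2. B_y = 20  [B = 2·N−C = 2·(10, 37/2)−(2, 17)]
   so B = (18, 20)
3. M_x = 19  [2·M = A+B = (20, 4)+(18, 20)]
4. M_y = 12  [2·M = A+B = (20, 4)+(18, 20)]
   so M = (19, 12)

M = (19, 12)
B = (18, 20)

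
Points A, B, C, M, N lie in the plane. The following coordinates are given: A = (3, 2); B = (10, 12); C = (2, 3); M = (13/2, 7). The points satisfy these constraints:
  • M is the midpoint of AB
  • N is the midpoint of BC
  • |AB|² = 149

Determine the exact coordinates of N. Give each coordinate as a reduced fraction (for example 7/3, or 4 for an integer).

N = (6, 15/2)

1. N_x = 6  [2·N = B+C = (10, 12)+(2, 3)]
2. N_y = 15/2  [2·N = B+C = (10, 12)+(2, 3)]
   so N = (6, 15/2)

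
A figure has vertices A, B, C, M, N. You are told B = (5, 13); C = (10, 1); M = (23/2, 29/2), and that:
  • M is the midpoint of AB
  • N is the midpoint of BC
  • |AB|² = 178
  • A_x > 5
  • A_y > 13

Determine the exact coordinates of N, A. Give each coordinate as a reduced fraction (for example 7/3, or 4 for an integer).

1. A_x = 18  [A = 2·M−B = 2·(23/2, 29/2)−(5, 13)]
2. A_y = 16  [A = 2·M−B = 2·(23/2, 29/2)−(5, 13)]
   so A = (18, 16)
3. N_x = 15/2  [2·N = B+C = (5, 13)+(10, 1)]
4. N_y = 7  [2·N = B+C = (5, 13)+(10, 1)]
   so N = (15/2, 7)

N = (15/2, 7)
A = (18, 16)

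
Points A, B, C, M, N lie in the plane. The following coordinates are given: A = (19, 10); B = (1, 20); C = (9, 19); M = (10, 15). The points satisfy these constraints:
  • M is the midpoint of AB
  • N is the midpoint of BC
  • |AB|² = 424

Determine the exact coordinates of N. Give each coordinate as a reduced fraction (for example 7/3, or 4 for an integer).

1. N_x = 5  [2·N = B+C = (1, 20)+(9, 19)]
2. N_y = 39/2  [2·N = B+C = (1, 20)+(9, 19)]
   so N = (5, 39/2)

N = (5, 39/2)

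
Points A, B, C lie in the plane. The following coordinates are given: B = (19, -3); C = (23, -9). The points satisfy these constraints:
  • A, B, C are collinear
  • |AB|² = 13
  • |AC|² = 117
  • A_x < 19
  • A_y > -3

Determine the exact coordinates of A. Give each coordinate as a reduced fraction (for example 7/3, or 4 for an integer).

A = (17, 0)

1. A_x = 17  [[A, B, C are collinear ⇒ 6x+4y-102=0] ∩ [|A−(19, -3)|²=13]]
2. A_y = 0  [[A, B, C are collinear ⇒ 6x+4y-102=0] ∩ [|A−(19, -3)|²=13]]
   so A = (17, 0)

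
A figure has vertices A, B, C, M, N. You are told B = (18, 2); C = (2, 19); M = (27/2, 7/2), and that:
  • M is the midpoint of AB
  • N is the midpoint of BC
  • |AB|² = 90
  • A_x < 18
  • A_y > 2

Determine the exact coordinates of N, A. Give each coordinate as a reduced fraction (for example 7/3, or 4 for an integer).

1. A_x = 9  [A = 2·M−B = 2·(27/2, 7/2)−(18, 2)]
2. A_y = 5  [A = 2·M−B = 2·(27/2, 7/2)−(18, 2)]
   so A = (9, 5)
3. N_x = 10  [2·N = B+C = (18, 2)+(2, 19)]
4. N_y = 21/2  [2·N = B+C = (18, 2)+(2, 19)]
   so N = (10, 21/2)

N = (10, 21/2)
A = (9, 5)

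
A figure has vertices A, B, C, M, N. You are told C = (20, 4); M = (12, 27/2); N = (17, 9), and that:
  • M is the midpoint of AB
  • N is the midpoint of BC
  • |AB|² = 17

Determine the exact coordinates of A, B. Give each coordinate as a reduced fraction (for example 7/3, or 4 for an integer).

1. B_x = 14  [B = 2·N−C = 2·(17, 9)−(20, 4)]
2. B_y = 14  [B = 2·N−C = 2·(17, 9)−(20, 4)]
   so B = (14, 14)
3. A_x = 10  [A = 2·M−B = 2·(12, 27/2)−(14, 14)]
4. A_y = 13  [A = 2·M−B = 2·(12, 27/2)−(14, 14)]
   so A = (10, 13)

A = (10, 13)
B = (14, 14)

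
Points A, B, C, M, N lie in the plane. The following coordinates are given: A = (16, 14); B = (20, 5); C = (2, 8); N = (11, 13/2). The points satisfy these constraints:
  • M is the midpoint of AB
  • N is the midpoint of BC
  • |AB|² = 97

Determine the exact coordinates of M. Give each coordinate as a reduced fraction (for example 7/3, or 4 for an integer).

1. M_x = 18  [2·M = A+B = (16, 14)+(20, 5)]
2. M_y = 19/2  [2·M = A+B = (16, 14)+(20, 5)]
   so M = (18, 19/2)

M = (18, 19/2)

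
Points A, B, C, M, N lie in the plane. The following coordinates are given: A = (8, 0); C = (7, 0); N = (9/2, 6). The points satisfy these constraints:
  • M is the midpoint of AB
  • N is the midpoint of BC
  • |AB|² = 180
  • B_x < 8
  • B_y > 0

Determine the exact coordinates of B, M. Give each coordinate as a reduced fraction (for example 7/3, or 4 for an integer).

B = (2, 12)
M = (5, 6)

1. B_x = 2  [B = 2·N−C = 2·(9/2, 6)−(7, 0)]
2. B_y = 12  [B = 2·N−C = 2·(9/2, 6)−(7, 0)]
   so B = (2, 12)
3. M_x = 5  [2·M = A+B = (8, 0)+(2, 12)]
4. M_y = 6  [2·M = A+B = (8, 0)+(2, 12)]
   so M = (5, 6)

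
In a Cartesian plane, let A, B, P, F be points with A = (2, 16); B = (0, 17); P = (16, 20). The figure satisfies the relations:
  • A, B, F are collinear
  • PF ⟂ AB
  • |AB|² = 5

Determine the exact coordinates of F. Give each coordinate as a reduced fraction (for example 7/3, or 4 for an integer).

F = (58/5, 56/5)

1. F_x = 58/5  [[A, B, F are collinear ⇒ -1x-2y+34=0] ∩ [PF ⟂ AB ⇒ -2x+1y+12=0]]
2. F_y = 56/5  [[A, B, F are collinear ⇒ -1x-2y+34=0] ∩ [PF ⟂ AB ⇒ -2x+1y+12=0]]
   so F = (58/5, 56/5)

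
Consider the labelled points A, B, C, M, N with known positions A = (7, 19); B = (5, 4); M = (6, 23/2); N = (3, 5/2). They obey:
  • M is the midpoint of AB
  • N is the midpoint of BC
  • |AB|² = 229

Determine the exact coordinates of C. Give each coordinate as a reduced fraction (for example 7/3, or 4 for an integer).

1. C_x = 1  [C = 2·N−B = 2·(3, 5/2)−(5, 4)]
2. C_y = 1  [C = 2·N−B = 2·(3, 5/2)−(5, 4)]
   so C = (1, 1)

C = (1, 1)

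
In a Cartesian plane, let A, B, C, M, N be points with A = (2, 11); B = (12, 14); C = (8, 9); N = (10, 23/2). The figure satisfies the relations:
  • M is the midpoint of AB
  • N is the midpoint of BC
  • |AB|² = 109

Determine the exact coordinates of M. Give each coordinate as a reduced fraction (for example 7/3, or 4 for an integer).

1. M_x = 7  [2·M = A+B = (2, 11)+(12, 14)]
2. M_y = 25/2  [2·M = A+B = (2, 11)+(12, 14)]
   so M = (7, 25/2)

M = (7, 25/2)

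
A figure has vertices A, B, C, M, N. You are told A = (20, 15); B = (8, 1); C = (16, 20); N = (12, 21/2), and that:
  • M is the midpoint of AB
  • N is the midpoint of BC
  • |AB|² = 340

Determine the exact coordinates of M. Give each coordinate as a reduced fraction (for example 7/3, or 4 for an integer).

1. M_x = 14  [2·M = A+B = (20, 15)+(8, 1)]
2. M_y = 8  [2·M = A+B = (20, 15)+(8, 1)]
   so M = (14, 8)

M = (14, 8)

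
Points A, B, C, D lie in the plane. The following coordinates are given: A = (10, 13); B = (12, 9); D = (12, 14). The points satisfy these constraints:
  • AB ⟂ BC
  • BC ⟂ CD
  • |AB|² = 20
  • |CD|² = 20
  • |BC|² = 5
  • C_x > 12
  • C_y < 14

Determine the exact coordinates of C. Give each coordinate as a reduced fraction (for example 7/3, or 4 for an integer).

1. C_x = 14  [[AB ⟂ BC ⇒ 2x-4y+12=0] ∩ [|C−(12, 14)|²=20]]
2. C_y = 10  [[AB ⟂ BC ⇒ 2x-4y+12=0] ∩ [|C−(12, 14)|²=20]]
   so C = (14, 10)

C = (14, 10)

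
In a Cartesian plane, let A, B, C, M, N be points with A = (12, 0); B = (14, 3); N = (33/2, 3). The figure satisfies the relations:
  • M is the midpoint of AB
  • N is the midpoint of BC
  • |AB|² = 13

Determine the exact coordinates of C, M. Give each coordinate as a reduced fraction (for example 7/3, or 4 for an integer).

1. M_x = 13  [2·M = A+B = (12, 0)+(14, 3)]
2. M_y = 3/2  [2·M = A+B = (12, 0)+(14, 3)]
   so M = (13, 3/2)
3. C_x = 19  [C = 2·N−B = 2·(33/2, 3)−(14, 3)]
4. C_y = 3  [C = 2·N−B = 2·(33/2, 3)−(14, 3)]
   so C = (19, 3)

C = (19, 3)
M = (13, 3/2)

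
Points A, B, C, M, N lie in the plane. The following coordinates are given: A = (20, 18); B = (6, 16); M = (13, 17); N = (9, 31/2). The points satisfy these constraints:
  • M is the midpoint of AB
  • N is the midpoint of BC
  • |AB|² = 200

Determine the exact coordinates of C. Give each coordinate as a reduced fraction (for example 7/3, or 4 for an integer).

C = (12, 15)

1. C_x = 12  [C = 2·N−B = 2·(9, 31/2)−(6, 16)]
2. C_y = 15  [C = 2·N−B = 2·(9, 31/2)−(6, 16)]
   so C = (12, 15)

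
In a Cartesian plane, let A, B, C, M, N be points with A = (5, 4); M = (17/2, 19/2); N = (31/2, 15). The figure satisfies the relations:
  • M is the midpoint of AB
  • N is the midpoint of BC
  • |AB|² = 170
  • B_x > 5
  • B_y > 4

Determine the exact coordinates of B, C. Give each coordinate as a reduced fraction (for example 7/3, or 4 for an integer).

B = (12, 15)
C = (19, 15)

1. B_x = 12  [B = 2·M−A = 2·(17/2, 19/2)−(5, 4)]
2. B_y = 15  [B = 2·M−A = 2·(17/2, 19/2)−(5, 4)]
   so B = (12, 15)
3. C_x = 19  [C = 2·N−B = 2·(31/2, 15)−(12, 15)]
4. C_y = 15  [C = 2·N−B = 2·(31/2, 15)−(12, 15)]
   so C = (19, 15)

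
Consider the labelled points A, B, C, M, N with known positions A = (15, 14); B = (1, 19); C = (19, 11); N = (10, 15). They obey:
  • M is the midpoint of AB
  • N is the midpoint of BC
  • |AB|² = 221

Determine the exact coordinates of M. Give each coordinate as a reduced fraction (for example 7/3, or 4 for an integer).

1. M_x = 8  [2·M = A+B = (15, 14)+(1, 19)]
2. M_y = 33/2  [2·M = A+B = (15, 14)+(1, 19)]
   so M = (8, 33/2)

M = (8, 33/2)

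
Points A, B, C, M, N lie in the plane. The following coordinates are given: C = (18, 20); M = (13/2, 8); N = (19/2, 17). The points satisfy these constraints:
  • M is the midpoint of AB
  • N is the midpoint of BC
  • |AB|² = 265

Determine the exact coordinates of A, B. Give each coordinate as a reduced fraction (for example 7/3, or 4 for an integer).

1. B_x = 1  [B = 2·N−C = 2·(19/2, 17)−(18, 20)]
2. B_y = 14  [B = 2·N−C = 2·(19/2, 17)−(18, 20)]
   so B = (1, 14)
3. A_x = 12  [A = 2·M−B = 2·(13/2, 8)−(1, 14)]
4. A_y = 2  [A = 2·M−B = 2·(13/2, 8)−(1, 14)]
   so A = (12, 2)

A = (12, 2)
B = (1, 14)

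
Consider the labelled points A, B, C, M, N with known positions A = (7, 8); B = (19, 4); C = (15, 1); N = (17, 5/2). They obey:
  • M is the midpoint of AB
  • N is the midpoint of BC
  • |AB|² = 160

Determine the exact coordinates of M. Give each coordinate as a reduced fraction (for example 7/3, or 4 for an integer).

1. M_x = 13  [2·M = A+B = (7, 8)+(19, 4)]
2. M_y = 6  [2·M = A+B = (7, 8)+(19, 4)]
   so M = (13, 6)

M = (13, 6)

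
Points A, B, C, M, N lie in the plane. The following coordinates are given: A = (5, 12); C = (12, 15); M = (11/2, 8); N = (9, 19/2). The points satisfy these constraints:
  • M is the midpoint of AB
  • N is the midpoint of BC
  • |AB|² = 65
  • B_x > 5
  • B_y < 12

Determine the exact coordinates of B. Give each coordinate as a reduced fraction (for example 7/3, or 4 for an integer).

B = (6, 4)

1. B_x = 6  [B = 2·M−A = 2·(11/2, 8)−(5, 12)]
2. B_y = 4  [B = 2·M−A = 2·(11/2, 8)−(5, 12)]
   so B = (6, 4)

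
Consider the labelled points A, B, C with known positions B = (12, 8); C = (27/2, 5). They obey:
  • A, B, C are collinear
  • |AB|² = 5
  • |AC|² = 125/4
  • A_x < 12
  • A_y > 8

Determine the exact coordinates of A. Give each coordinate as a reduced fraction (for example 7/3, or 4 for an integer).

1. A_x = 11  [[A, B, C are collinear ⇒ 3x+3/2y-48=0] ∩ [|A−(12, 8)|²=5]]
2. A_y = 10  [[A, B, C are collinear ⇒ 3x+3/2y-48=0] ∩ [|A−(12, 8)|²=5]]
   so A = (11, 10)

A = (11, 10)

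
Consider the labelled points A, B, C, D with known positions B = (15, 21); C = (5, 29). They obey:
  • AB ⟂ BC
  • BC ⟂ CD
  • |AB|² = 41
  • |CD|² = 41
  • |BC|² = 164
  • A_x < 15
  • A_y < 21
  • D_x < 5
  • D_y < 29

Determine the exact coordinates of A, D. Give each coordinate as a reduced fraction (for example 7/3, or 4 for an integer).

A = (11, 16)
D = (1, 24)

1. A_x = 11  [[AB ⟂ BC ⇒ 10x-8y+18=0] ∩ [|A−(15, 21)|²=41]]
2. A_y = 16  [[AB ⟂ BC ⇒ 10x-8y+18=0] ∩ [|A−(15, 21)|²=41]]
   so A = (11, 16)
3. D_x = 1  [[BC ⟂ CD ⇒ -10x+8y-182=0] ∩ [|D−(5, 29)|²=41]]
4. D_y = 24  [[BC ⟂ CD ⇒ -10x+8y-182=0] ∩ [|D−(5, 29)|²=41]]
   so D = (1, 24)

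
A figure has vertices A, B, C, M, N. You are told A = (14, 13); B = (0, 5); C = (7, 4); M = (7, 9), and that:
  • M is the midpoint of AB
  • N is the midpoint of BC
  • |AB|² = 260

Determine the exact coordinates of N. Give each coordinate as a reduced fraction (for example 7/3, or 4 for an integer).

N = (7/2, 9/2)

1. N_x = 7/2  [2·N = B+C = (0, 5)+(7, 4)]
2. N_y = 9/2  [2·N = B+C = (0, 5)+(7, 4)]
   so N = (7/2, 9/2)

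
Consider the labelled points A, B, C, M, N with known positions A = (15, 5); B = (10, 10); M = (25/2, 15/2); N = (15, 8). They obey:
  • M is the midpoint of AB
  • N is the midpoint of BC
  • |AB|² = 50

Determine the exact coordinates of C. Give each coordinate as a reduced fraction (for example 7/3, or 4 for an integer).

1. C_x = 20  [C = 2·N−B = 2·(15, 8)−(10, 10)]
2. C_y = 6  [C = 2·N−B = 2·(15, 8)−(10, 10)]
   so C = (20, 6)

C = (20, 6)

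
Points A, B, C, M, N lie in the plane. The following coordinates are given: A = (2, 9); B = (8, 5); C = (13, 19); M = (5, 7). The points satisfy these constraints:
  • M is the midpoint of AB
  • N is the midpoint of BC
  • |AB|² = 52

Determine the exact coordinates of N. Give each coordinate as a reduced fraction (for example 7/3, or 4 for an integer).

1. N_x = 21/2  [2·N = B+C = (8, 5)+(13, 19)]
2. N_y = 12  [2·N = B+C = (8, 5)+(13, 19)]
   so N = (21/2, 12)

N = (21/2, 12)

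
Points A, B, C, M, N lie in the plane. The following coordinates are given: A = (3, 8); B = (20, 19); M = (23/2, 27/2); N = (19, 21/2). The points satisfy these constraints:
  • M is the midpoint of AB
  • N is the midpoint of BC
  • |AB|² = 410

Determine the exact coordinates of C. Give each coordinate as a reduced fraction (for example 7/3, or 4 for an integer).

1. C_x = 18  [C = 2·N−B = 2·(19, 21/2)−(20, 19)]
2. C_y = 2  [C = 2·N−B = 2·(19, 21/2)−(20, 19)]
   so C = (18, 2)

C = (18, 2)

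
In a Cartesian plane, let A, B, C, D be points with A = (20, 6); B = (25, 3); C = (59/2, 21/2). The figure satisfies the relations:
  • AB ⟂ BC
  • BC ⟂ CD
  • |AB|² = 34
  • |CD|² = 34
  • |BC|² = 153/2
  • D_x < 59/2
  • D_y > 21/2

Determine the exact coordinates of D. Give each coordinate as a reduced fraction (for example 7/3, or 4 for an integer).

1. D_x = 49/2  [[BC ⟂ CD ⇒ 9/2x+15/2y-423/2=0] ∩ [|D−(59/2, 21/2)|²=34]]
2. D_y = 27/2  [[BC ⟂ CD ⇒ 9/2x+15/2y-423/2=0] ∩ [|D−(59/2, 21/2)|²=34]]
   so D = (49/2, 27/2)

D = (49/2, 27/2)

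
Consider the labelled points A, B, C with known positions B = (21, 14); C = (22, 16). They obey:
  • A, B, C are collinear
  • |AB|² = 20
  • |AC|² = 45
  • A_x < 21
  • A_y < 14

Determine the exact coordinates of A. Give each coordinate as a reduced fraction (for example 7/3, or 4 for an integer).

1. A_x = 19  [[A, B, C are collinear ⇒ -2x+1y+28=0] ∩ [|A−(21, 14)|²=20]]
2. A_y = 10  [[A, B, C are collinear ⇒ -2x+1y+28=0] ∩ [|A−(21, 14)|²=20]]
   so A = (19, 10)

A = (19, 10)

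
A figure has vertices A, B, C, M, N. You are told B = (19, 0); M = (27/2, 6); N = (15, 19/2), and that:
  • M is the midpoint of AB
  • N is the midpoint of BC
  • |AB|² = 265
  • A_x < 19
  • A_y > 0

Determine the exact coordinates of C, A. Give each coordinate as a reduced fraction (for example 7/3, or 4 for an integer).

1. A_x = 8  [A = 2·M−B = 2·(27/2, 6)−(19, 0)]
2. A_y = 12  [A = 2·M−B = 2·(27/2, 6)−(19, 0)]
   so A = (8, 12)
3. C_x = 11  [C = 2·N−B = 2·(15, 19/2)−(19, 0)]
4. C_y = 19  [C = 2·N−B = 2·(15, 19/2)−(19, 0)]
   so C = (11, 19)

C = (11, 19)
A = (8, 12)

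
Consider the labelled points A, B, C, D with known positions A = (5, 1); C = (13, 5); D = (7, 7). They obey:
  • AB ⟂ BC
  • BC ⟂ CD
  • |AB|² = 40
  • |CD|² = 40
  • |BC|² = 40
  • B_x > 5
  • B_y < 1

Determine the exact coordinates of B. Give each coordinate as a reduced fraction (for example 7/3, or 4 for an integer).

1. B_x = 11  [[BC ⟂ CD ⇒ 6x-2y-68=0] ∩ [|B−(5, 1)|²=40]]
2. B_y = -1  [[BC ⟂ CD ⇒ 6x-2y-68=0] ∩ [|B−(5, 1)|²=40]]
   so B = (11, -1)

B = (11, -1)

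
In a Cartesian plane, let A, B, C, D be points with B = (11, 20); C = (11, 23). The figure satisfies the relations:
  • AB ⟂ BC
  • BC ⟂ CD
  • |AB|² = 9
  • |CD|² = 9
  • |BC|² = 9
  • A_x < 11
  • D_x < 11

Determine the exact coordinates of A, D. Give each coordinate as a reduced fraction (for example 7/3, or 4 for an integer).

1. A_x = 8  [[AB ⟂ BC ⇒ -3y+60=0] ∩ [|A−(11, 20)|²=9]]
2. A_y = 20  [[AB ⟂ BC ⇒ -3y+60=0] ∩ [|A−(11, 20)|²=9]]
   so A = (8, 20)
3. D_x = 8  [[BC ⟂ CD ⇒ 3y-69=0] ∩ [|D−(11, 23)|²=9]]
4. D_y = 23  [[BC ⟂ CD ⇒ 3y-69=0] ∩ [|D−(11, 23)|²=9]]
   so D = (8, 23)

A = (8, 20)
D = (8, 23)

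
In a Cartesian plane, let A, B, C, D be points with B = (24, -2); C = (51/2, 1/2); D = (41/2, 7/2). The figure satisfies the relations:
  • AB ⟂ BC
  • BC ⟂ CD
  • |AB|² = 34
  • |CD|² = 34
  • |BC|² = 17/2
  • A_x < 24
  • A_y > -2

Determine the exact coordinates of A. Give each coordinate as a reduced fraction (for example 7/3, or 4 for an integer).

1. A_x = 19  [[AB ⟂ BC ⇒ -3/2x-5/2y+31=0] ∩ [|A−(24, -2)|²=34]]
2. A_y = 1  [[AB ⟂ BC ⇒ -3/2x-5/2y+31=0] ∩ [|A−(24, -2)|²=34]]
   so A = (19, 1)

A = (19, 1)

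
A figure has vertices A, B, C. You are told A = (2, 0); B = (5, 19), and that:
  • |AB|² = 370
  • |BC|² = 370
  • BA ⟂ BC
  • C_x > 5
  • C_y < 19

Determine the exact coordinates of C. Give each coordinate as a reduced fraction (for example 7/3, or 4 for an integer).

1. C_x = 24  [[BA ⟂ BC ⇒ -3x-19y+376=0] ∩ [|C−(5, 19)|²=370]]
2. C_y = 16  [[BA ⟂ BC ⇒ -3x-19y+376=0] ∩ [|C−(5, 19)|²=370]]
   so C = (24, 16)

C = (24, 16)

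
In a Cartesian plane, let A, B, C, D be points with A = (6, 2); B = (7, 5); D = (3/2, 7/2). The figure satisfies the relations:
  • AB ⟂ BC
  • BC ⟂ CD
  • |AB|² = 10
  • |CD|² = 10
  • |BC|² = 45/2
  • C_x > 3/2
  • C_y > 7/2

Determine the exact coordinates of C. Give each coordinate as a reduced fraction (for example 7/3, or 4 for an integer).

1. C_x = 5/2  [[AB ⟂ BC ⇒ 1x+3y-22=0] ∩ [|C−(3/2, 7/2)|²=10]]
2. C_y = 13/2  [[AB ⟂ BC ⇒ 1x+3y-22=0] ∩ [|C−(3/2, 7/2)|²=10]]
   so C = (5/2, 13/2)

C = (5/2, 13/2)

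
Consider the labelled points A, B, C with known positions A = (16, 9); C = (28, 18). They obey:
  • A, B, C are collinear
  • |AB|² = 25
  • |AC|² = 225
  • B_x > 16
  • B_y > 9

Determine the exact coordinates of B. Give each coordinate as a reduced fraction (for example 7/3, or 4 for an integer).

1. B_x = 20  [[A, B, C are collinear ⇒ 9x-12y-36=0] ∩ [|B−(16, 9)|²=25]]
2. B_y = 12  [[A, B, C are collinear ⇒ 9x-12y-36=0] ∩ [|B−(16, 9)|²=25]]
   so B = (20, 12)

B = (20, 12)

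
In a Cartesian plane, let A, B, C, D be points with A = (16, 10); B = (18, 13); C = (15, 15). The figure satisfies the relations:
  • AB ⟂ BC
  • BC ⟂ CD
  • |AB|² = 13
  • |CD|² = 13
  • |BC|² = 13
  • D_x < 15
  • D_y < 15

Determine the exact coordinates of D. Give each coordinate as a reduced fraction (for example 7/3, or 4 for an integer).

D = (13, 12)

1. D_x = 13  [[BC ⟂ CD ⇒ -3x+2y+15=0] ∩ [|D−(15, 15)|²=13]]
2. D_y = 12  [[BC ⟂ CD ⇒ -3x+2y+15=0] ∩ [|D−(15, 15)|²=13]]
   so D = (13, 12)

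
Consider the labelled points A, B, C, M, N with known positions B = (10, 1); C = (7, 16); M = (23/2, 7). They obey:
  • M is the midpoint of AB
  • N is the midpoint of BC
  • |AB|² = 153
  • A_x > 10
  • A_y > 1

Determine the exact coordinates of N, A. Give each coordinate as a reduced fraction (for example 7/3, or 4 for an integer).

N = (17/2, 17/2)
A = (13, 13)

1. A_x = 13  [A = 2·M−B = 2·(23/2, 7)−(10, 1)]
2. A_y = 13  [A = 2·M−B = 2·(23/2, 7)−(10, 1)]
   so A = (13, 13)
3. N_x = 17/2  [2·N = B+C = (10, 1)+(7, 16)]
4. N_y = 17/2  [2·N = B+C = (10, 1)+(7, 16)]
   so N = (17/2, 17/2)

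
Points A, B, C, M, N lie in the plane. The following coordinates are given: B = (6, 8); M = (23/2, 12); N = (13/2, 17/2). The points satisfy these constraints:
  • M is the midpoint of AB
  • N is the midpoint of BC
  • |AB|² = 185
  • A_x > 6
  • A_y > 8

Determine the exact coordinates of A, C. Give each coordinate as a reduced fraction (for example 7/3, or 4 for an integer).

A = (17, 16)
C = (7, 9)

1. A_x = 17  [A = 2·M−B = 2·(23/2, 12)−(6, 8)]
2. A_y = 16  [A = 2·M−B = 2·(23/2, 12)−(6, 8)]
   so A = (17, 16)
3. C_x = 7  [C = 2·N−B = 2·(13/2, 17/2)−(6, 8)]
4. C_y = 9  [C = 2·N−B = 2·(13/2, 17/2)−(6, 8)]
   so C = (7, 9)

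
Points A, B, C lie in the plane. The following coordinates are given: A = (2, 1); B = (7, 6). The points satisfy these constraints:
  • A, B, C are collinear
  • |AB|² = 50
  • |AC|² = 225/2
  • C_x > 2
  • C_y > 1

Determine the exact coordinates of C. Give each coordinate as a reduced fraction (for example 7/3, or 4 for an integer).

1. C_x = 19/2  [[A, B, C are collinear ⇒ -5x+5y+5=0] ∩ [|C−(2, 1)|²=225/2]]
2. C_y = 17/2  [[A, B, C are collinear ⇒ -5x+5y+5=0] ∩ [|C−(2, 1)|²=225/2]]
   so C = (19/2, 17/2)

C = (19/2, 17/2)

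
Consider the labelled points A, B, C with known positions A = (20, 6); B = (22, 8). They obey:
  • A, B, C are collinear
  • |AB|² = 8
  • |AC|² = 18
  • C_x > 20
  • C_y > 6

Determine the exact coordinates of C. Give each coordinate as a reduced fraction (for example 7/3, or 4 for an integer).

C = (23, 9)

1. C_x = 23  [[A, B, C are collinear ⇒ -2x+2y+28=0] ∩ [|C−(20, 6)|²=18]]
2. C_y = 9  [[A, B, C are collinear ⇒ -2x+2y+28=0] ∩ [|C−(20, 6)|²=18]]
   so C = (23, 9)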